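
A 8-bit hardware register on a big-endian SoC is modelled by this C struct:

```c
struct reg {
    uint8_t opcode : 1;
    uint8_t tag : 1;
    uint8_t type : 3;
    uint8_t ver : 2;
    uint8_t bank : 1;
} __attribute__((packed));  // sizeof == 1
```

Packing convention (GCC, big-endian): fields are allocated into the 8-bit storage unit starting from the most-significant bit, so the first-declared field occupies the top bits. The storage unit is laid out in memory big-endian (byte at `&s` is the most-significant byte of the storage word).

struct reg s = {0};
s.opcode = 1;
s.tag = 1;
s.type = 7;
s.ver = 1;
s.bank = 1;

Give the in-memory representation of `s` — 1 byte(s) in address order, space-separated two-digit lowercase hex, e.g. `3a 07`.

[7+:1] opcode=1 & 0x1 = 0x1; word=0x80
[6+:1] tag=1 & 0x1 = 0x1; word=0xc0
[3+:3] type=7 & 0x7 = 0x7; word=0xf8
[1+:2] ver=1 & 0x3 = 0x1; word=0xfa
[0+:1] bank=1 & 0x1 = 0x1; word=0xfb
word = 0xfb → big-endian bytes:
  [0]=0xfb

fb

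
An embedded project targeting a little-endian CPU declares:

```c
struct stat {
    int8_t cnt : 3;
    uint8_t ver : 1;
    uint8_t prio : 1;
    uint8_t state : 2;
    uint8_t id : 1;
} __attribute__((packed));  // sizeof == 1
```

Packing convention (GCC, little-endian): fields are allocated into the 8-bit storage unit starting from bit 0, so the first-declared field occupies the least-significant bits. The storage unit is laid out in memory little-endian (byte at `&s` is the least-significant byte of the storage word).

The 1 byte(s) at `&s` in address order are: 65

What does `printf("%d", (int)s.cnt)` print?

-3

[0]=0x65 (little-endian) → word 0x65
cnt [0+:3] = (word>>0) & 0x7 = 5  ←
ver [3+:1] = (word>>3) & 0x1 = 0
prio [4+:1] = (word>>4) & 0x1 = 0
state [5+:2] = (word>>5) & 0x3 = 3
id [7+:1] = (word>>7) & 0x1 = 0
cnt signed 3b, MSB=1: 5 - 8 = -3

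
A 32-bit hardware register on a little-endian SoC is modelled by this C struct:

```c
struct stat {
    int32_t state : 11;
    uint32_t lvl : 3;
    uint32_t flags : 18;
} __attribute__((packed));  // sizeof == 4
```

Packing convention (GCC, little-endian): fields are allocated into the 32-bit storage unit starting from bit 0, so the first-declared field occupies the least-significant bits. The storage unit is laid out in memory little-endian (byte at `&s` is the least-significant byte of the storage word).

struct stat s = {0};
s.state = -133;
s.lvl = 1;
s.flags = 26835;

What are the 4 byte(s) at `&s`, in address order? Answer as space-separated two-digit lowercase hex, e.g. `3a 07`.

state:11 = -133 → 0x77b << 0 → word 0x0000077b
lvl:3 = 1 → 0x1 << 11 → word 0x00000f7b
flags:18 = 26835 → 0x68d3 << 14 → word 0x1a34cf7b
word = 0x1a34cf7b → little-endian bytes:
  [0]=0x7b  [1]=0xcf  [2]=0x34  [3]=0x1a

7b cf 34 1a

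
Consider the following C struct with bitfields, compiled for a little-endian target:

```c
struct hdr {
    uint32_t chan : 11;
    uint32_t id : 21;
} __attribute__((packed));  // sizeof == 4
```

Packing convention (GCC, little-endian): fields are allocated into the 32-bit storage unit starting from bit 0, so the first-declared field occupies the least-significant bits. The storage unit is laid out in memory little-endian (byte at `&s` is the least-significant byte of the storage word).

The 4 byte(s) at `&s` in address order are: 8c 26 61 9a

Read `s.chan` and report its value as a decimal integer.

[0]=0x8c [1]=0x26 [2]=0x61 [3]=0x9a (little-endian) → word 0x9a61268c
chan:11 @ bit 0 → (0x9a61268c>>0)&0x7ff = 0x68c  ←
id:21 @ bit 11 → (0x9a61268c>>11)&0x1fffff = 0x134c24

1676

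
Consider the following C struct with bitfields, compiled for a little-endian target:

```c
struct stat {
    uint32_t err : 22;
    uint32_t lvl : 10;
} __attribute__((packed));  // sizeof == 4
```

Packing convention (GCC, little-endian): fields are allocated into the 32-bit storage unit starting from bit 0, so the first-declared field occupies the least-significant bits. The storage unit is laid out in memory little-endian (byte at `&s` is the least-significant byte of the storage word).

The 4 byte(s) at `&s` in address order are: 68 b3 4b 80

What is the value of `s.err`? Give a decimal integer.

[0]=0x68 [1]=0xb3 [2]=0x4b [3]=0x80 (little-endian) → word 0x804bb368
err:22 @ bit 0 → (0x804bb368>>0)&0x3fffff = 0xbb368  ←
lvl:10 @ bit 22 → (0x804bb368>>22)&0x3ff = 0x201

766824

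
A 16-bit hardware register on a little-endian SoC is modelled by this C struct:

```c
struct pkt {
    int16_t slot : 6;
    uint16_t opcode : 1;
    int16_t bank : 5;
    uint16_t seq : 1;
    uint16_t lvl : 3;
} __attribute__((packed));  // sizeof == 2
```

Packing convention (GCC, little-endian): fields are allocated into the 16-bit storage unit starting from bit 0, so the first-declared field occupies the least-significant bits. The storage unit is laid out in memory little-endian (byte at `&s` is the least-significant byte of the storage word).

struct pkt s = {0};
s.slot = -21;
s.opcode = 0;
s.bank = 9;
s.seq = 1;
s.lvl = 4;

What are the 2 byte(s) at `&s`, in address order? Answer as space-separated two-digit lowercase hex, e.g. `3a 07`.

slot:6 = -21 → 0x2b << 0 → word 0x002b
opcode:1 = 0 → 0x0 << 6 → word 0x002b
bank:5 = 9 → 0x9 << 7 → word 0x04ab
seq:1 = 1 → 0x1 << 12 → word 0x14ab
lvl:3 = 4 → 0x4 << 13 → word 0x94ab
word = 0x94ab → little-endian bytes:
  [0]=0xab  [1]=0x94

ab 94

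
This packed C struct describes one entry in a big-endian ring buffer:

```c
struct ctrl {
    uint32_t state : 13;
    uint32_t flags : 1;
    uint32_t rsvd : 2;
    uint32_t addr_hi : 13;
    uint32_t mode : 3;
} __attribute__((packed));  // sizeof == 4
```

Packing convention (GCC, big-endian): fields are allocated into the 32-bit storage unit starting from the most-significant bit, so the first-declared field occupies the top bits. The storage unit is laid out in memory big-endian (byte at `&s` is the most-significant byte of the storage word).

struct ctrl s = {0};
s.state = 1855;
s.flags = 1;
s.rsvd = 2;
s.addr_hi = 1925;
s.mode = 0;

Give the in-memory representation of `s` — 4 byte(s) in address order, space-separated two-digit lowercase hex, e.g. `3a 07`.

39 fe 3c 28

[19+:13] state=1855 & 0x1fff = 0x73f; word=0x39f80000
[18+:1] flags=1 & 0x1 = 0x1; word=0x39fc0000
[16+:2] rsvd=2 & 0x3 = 0x2; word=0x39fe0000
[3+:13] addr_hi=1925 & 0x1fff = 0x785; word=0x39fe3c28
[0+:3] mode=0 & 0x7 = 0x0; word=0x39fe3c28
word = 0x39fe3c28 → big-endian bytes:
  [0]=0x39  [1]=0xfe  [2]=0x3c  [3]=0x28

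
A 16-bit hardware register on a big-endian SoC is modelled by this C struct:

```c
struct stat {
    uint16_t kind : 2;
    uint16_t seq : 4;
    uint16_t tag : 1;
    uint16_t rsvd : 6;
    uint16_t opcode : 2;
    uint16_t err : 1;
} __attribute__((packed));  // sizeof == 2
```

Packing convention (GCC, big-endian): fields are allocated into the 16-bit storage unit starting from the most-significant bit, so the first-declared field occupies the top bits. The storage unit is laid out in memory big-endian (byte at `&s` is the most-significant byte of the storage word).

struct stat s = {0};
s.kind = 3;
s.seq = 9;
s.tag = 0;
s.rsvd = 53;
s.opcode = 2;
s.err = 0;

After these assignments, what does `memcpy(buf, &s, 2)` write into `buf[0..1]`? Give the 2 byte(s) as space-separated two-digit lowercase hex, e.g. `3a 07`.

kind (2b) val=3 bits=0x3 at bit 14: 0xc000
seq (4b) val=9 bits=0x9 at bit 10: 0xe400
tag (1b) val=0 bits=0x0 at bit 9: 0xe400
rsvd (6b) val=53 bits=0x35 at bit 3: 0xe5a8
opcode (2b) val=2 bits=0x2 at bit 1: 0xe5ac
err (1b) val=0 bits=0x0 at bit 0: 0xe5ac
word = 0xe5ac → big-endian bytes:
  [0]=0xe5  [1]=0xac

e5 ac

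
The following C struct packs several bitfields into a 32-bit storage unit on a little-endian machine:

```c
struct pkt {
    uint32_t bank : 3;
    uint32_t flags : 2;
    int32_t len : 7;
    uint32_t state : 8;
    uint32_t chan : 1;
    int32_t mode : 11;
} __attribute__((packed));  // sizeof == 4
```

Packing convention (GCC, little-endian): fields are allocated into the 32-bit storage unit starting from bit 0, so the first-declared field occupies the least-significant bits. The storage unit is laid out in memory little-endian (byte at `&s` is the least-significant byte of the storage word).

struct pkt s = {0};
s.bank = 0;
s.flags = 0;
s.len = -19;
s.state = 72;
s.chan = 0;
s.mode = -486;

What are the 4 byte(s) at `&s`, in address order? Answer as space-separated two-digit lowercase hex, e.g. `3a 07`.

[0+:3] bank=0 & 0x7 = 0x0; word=0x00000000
[3+:2] flags=0 & 0x3 = 0x0; word=0x00000000
[5+:7] len=-19 & 0x7f = 0x6d; word=0x00000da0
[12+:8] state=72 & 0xff = 0x48; word=0x00048da0
[20+:1] chan=0 & 0x1 = 0x0; word=0x00048da0
[21+:11] mode=-486 & 0x7ff = 0x61a; word=0xc3448da0
word = 0xc3448da0 → little-endian bytes:
  [0]=0xa0  [1]=0x8d  [2]=0x44  [3]=0xc3

a0 8d 44 c3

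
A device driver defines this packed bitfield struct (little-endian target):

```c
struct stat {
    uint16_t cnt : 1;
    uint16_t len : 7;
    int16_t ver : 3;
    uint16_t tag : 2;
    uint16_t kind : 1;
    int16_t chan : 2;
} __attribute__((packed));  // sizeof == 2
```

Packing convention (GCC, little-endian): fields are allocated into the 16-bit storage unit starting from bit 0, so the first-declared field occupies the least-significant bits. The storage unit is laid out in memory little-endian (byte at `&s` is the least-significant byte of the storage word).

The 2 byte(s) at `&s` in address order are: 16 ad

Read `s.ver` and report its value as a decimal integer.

-3

[0]=0x16 [1]=0xad (little-endian) → word 0xad16
cnt [0+:1] = (word>>0) & 0x1 = 0
len [1+:7] = (word>>1) & 0x7f = 11
ver [8+:3] = (word>>8) & 0x7 = 5  ←
tag [11+:2] = (word>>11) & 0x3 = 1
kind [13+:1] = (word>>13) & 0x1 = 1
chan [14+:2] = (word>>14) & 0x3 = 2
ver signed 3b, MSB=1: 5 - 8 = -3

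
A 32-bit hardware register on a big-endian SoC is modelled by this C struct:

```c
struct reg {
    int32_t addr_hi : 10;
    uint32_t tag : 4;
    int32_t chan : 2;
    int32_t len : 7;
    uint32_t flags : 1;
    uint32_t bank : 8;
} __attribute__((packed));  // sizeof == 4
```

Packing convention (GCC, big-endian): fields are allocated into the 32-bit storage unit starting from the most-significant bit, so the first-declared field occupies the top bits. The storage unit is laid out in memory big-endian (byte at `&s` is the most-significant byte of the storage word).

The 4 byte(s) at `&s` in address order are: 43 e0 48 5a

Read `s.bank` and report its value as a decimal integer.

90

[0]=0x43 [1]=0xe0 [2]=0x48 [3]=0x5a (big-endian) → word 0x43e0485a
addr_hi [22+:10] = (word>>22) & 0x3ff = 271
tag [18+:4] = (word>>18) & 0xf = 8
chan [16+:2] = (word>>16) & 0x3 = 0
len [9+:7] = (word>>9) & 0x7f = 36
flags [8+:1] = (word>>8) & 0x1 = 0
bank [0+:8] = (word>>0) & 0xff = 90  ←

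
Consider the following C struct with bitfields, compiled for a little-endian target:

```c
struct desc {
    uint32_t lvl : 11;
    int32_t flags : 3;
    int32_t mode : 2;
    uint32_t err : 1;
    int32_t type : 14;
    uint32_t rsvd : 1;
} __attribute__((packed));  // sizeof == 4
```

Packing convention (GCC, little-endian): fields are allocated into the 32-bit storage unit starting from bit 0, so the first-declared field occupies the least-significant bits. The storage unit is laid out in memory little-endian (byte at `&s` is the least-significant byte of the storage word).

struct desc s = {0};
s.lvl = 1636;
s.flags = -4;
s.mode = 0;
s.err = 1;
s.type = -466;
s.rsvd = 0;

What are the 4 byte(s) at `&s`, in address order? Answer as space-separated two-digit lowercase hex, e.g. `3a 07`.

64 26 5d 7c

lvl (11b) val=1636 bits=0x664 at bit 0: 0x00000664
flags (3b) val=-4 bits=0x4 at bit 11: 0x00002664
mode (2b) val=0 bits=0x0 at bit 14: 0x00002664
err (1b) val=1 bits=0x1 at bit 16: 0x00012664
type (14b) val=-466 bits=0x3e2e at bit 17: 0x7c5d2664
rsvd (1b) val=0 bits=0x0 at bit 31: 0x7c5d2664
word = 0x7c5d2664 → little-endian bytes:
  [0]=0x64  [1]=0x26  [2]=0x5d  [3]=0x7c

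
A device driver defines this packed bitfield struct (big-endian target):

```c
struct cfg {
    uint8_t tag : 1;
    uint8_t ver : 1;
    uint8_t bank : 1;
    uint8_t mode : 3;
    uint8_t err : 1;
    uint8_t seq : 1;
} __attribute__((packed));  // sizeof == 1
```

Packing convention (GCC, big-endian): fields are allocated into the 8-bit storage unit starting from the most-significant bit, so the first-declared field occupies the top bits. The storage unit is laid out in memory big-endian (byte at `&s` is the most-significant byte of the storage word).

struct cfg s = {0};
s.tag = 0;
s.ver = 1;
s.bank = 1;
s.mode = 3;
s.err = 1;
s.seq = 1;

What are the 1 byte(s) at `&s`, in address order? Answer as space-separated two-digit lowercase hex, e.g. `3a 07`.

6f

tag (1b) val=0 bits=0x0 at bit 7: 0x00
ver (1b) val=1 bits=0x1 at bit 6: 0x40
bank (1b) val=1 bits=0x1 at bit 5: 0x60
mode (3b) val=3 bits=0x3 at bit 2: 0x6c
err (1b) val=1 bits=0x1 at bit 1: 0x6e
seq (1b) val=1 bits=0x1 at bit 0: 0x6f
word = 0x6f → big-endian bytes:
  [0]=0x6f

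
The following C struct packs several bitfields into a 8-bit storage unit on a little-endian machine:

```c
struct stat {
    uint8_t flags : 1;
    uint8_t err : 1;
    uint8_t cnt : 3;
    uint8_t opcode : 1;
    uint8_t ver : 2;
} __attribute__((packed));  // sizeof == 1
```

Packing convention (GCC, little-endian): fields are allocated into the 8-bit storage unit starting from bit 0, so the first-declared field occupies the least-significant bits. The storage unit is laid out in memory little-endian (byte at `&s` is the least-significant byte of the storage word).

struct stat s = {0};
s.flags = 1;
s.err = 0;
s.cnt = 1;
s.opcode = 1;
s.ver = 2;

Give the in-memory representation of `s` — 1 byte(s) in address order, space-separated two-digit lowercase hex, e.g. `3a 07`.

a5

flags (1b) val=1 bits=0x1 at bit 0: 0x01
err (1b) val=0 bits=0x0 at bit 1: 0x01
cnt (3b) val=1 bits=0x1 at bit 2: 0x05
opcode (1b) val=1 bits=0x1 at bit 5: 0x25
ver (2b) val=2 bits=0x2 at bit 6: 0xa5
word = 0xa5 → little-endian bytes:
  [0]=0xa5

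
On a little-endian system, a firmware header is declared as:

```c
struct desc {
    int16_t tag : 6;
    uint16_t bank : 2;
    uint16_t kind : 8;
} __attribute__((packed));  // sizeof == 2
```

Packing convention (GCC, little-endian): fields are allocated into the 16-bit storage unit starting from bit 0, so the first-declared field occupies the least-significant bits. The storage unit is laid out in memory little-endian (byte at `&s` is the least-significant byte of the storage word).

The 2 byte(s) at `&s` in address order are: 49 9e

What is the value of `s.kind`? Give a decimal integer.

[0]=0x49 [1]=0x9e (little-endian) → word 0x9e49
tag [0+:6] = (word>>0) & 0x3f = 9
bank [6+:2] = (word>>6) & 0x3 = 1
kind [8+:8] = (word>>8) & 0xff = 158  ←

158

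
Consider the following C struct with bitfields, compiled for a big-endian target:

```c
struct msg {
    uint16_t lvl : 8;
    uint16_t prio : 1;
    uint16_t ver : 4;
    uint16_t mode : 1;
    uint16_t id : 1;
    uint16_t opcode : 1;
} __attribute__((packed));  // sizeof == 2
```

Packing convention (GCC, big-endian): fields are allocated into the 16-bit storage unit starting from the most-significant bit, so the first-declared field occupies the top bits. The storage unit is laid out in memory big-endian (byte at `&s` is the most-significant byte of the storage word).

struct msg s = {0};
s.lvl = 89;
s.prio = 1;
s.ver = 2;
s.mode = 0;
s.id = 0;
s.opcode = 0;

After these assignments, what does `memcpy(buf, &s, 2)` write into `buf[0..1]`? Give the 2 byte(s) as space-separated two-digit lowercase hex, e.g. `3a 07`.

59 90

[8+:8] lvl=89 & 0xff = 0x59; word=0x5900
[7+:1] prio=1 & 0x1 = 0x1; word=0x5980
[3+:4] ver=2 & 0xf = 0x2; word=0x5990
[2+:1] mode=0 & 0x1 = 0x0; word=0x5990
[1+:1] id=0 & 0x1 = 0x0; word=0x5990
[0+:1] opcode=0 & 0x1 = 0x0; word=0x5990
word = 0x5990 → big-endian bytes:
  [0]=0x59  [1]=0x90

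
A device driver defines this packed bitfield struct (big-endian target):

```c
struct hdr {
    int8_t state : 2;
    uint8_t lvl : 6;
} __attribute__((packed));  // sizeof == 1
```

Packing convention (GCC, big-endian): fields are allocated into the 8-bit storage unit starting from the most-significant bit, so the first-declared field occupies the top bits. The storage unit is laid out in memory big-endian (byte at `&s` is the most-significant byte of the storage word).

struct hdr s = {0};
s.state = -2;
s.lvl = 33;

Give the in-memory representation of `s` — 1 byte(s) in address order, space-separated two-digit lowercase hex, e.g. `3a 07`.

state (2b) val=-2 bits=0x2 at bit 6: 0x80
lvl (6b) val=33 bits=0x21 at bit 0: 0xa1
word = 0xa1 → big-endian bytes:
  [0]=0xa1

a1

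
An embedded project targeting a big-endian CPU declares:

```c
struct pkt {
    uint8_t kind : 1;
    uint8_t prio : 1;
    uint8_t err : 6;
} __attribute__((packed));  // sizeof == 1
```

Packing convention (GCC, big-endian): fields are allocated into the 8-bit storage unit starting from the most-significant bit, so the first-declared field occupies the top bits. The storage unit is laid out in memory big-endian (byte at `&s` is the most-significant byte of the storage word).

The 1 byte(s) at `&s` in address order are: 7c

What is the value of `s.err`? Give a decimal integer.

60

[0]=0x7c (big-endian) → word 0x7c
kind [7+:1] = (word>>7) & 0x1 = 0
prio [6+:1] = (word>>6) & 0x1 = 1
err [0+:6] = (word>>0) & 0x3f = 60  ←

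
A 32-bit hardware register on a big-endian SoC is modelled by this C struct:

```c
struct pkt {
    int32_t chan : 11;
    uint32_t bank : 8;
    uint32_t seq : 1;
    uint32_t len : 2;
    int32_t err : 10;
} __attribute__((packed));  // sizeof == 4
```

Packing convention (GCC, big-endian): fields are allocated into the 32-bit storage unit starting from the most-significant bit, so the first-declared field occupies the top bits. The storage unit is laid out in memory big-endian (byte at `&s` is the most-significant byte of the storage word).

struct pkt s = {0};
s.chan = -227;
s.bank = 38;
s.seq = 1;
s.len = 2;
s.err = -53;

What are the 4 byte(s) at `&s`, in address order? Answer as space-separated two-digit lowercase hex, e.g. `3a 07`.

e3 a4 db cb

[21+:11] chan=-227 & 0x7ff = 0x71d; word=0xe3a00000
[13+:8] bank=38 & 0xff = 0x26; word=0xe3a4c000
[12+:1] seq=1 & 0x1 = 0x1; word=0xe3a4d000
[10+:2] len=2 & 0x3 = 0x2; word=0xe3a4d800
[0+:10] err=-53 & 0x3ff = 0x3cb; word=0xe3a4dbcb
word = 0xe3a4dbcb → big-endian bytes:
  [0]=0xe3  [1]=0xa4  [2]=0xdb  [3]=0xcb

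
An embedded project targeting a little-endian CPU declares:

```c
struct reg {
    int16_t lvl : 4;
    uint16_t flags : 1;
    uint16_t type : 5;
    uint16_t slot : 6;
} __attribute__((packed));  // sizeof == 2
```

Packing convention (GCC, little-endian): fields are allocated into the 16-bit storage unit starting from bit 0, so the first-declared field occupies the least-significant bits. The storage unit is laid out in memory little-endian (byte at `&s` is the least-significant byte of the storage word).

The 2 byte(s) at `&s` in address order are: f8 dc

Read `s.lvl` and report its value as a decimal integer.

-8

[0]=0xf8 [1]=0xdc (little-endian) → word 0xdcf8
lvl [0+:4] = (word>>0) & 0xf = 8  ←
flags [4+:1] = (word>>4) & 0x1 = 1
type [5+:5] = (word>>5) & 0x1f = 7
slot [10+:6] = (word>>10) & 0x3f = 55
lvl signed 4b, MSB=1: 8 - 16 = -8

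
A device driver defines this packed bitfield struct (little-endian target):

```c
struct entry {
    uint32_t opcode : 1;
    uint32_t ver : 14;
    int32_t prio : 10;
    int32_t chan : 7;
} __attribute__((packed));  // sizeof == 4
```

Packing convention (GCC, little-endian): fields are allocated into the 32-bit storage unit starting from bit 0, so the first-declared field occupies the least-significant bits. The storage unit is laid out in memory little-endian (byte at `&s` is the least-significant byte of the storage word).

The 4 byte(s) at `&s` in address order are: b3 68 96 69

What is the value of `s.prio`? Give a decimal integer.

-212

[0]=0xb3 [1]=0x68 [2]=0x96 [3]=0x69 (little-endian) → word 0x699668b3
opcode [0+:1] = (word>>0) & 0x1 = 1
ver [1+:14] = (word>>1) & 0x3fff = 13401
prio [15+:10] = (word>>15) & 0x3ff = 812  ←
chan [25+:7] = (word>>25) & 0x7f = 52
prio signed 10b, MSB=1: 812 - 1024 = -212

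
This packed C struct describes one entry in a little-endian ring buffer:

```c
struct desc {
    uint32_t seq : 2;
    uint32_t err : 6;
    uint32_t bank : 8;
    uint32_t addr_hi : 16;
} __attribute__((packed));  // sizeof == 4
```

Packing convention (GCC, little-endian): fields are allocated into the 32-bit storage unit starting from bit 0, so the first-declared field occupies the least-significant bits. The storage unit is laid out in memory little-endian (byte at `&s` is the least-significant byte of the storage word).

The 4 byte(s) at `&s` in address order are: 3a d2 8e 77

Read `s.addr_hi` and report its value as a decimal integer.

[0]=0x3a [1]=0xd2 [2]=0x8e [3]=0x77 (little-endian) → word 0x778ed23a
seq:2 @ bit 0 → (0x778ed23a>>0)&0x3 = 0x2
err:6 @ bit 2 → (0x778ed23a>>2)&0x3f = 0xe
bank:8 @ bit 8 → (0x778ed23a>>8)&0xff = 0xd2
addr_hi:16 @ bit 16 → (0x778ed23a>>16)&0xffff = 0x778e  ←

30606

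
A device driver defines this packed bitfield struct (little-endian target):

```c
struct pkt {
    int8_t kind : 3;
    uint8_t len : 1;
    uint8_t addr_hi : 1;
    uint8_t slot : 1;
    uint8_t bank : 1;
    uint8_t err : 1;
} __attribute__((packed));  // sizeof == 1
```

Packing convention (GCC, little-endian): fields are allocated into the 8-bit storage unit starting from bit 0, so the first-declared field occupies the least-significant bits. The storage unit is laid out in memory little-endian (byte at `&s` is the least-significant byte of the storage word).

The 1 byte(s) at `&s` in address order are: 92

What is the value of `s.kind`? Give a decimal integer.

2

[0]=0x92 (little-endian) → word 0x92
kind:3 @ bit 0 → (0x92>>0)&0x7 = 0x2  ←
len:1 @ bit 3 → (0x92>>3)&0x1 = 0x0
addr_hi:1 @ bit 4 → (0x92>>4)&0x1 = 0x1
slot:1 @ bit 5 → (0x92>>5)&0x1 = 0x0
bank:1 @ bit 6 → (0x92>>6)&0x1 = 0x0
err:1 @ bit 7 → (0x92>>7)&0x1 = 0x1
kind signed 3b, MSB=0: value = 2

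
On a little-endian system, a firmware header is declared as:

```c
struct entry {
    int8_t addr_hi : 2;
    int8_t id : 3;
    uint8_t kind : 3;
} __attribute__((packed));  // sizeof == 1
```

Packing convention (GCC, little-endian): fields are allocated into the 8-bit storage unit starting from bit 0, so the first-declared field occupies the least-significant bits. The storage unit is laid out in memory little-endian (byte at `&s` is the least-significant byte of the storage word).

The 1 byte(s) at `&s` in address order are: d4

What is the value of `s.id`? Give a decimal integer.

-3

[0]=0xd4 (little-endian) → word 0xd4
addr_hi [0+:2] = (word>>0) & 0x3 = 0
id [2+:3] = (word>>2) & 0x7 = 5  ←
kind [5+:3] = (word>>5) & 0x7 = 6
id signed 3b, MSB=1: 5 - 8 = -3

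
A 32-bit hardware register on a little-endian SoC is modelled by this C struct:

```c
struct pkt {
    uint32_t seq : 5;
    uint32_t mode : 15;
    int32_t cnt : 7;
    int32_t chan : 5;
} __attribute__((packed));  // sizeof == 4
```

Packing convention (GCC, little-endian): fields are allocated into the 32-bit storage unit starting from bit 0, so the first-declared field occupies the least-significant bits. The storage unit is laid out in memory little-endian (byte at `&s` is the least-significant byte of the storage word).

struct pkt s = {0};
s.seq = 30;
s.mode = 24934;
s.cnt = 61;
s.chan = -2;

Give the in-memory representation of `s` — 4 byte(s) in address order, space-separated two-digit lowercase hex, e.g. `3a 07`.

de 2c dc f3

[0+:5] seq=30 & 0x1f = 0x1e; word=0x0000001e
[5+:15] mode=24934 & 0x7fff = 0x6166; word=0x000c2cde
[20+:7] cnt=61 & 0x7f = 0x3d; word=0x03dc2cde
[27+:5] chan=-2 & 0x1f = 0x1e; word=0xf3dc2cde
word = 0xf3dc2cde → little-endian bytes:
  [0]=0xde  [1]=0x2c  [2]=0xdc  [3]=0xf3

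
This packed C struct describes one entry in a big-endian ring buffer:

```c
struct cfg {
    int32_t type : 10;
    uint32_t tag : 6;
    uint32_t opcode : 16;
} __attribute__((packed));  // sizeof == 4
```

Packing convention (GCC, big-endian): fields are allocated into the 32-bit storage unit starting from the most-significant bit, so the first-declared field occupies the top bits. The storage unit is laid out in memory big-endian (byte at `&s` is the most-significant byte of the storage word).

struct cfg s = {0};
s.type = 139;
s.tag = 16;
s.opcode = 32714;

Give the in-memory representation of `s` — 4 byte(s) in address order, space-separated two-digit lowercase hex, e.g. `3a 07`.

type (10b) val=139 bits=0x8b at bit 22: 0x22c00000
tag (6b) val=16 bits=0x10 at bit 16: 0x22d00000
opcode (16b) val=32714 bits=0x7fca at bit 0: 0x22d07fca
word = 0x22d07fca → big-endian bytes:
  [0]=0x22  [1]=0xd0  [2]=0x7f  [3]=0xca

22 d0 7f ca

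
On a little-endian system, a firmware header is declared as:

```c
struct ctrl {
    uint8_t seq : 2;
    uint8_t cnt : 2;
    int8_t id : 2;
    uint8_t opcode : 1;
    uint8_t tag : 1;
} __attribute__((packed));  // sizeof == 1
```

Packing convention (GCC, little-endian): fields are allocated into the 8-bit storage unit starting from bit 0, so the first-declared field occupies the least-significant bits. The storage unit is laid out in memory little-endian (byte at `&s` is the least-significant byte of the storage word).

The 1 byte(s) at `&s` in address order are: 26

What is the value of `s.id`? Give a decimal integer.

-2

[0]=0x26 (little-endian) → word 0x26
seq:2 @ bit 0 → (0x26>>0)&0x3 = 0x2
cnt:2 @ bit 2 → (0x26>>2)&0x3 = 0x1
id:2 @ bit 4 → (0x26>>4)&0x3 = 0x2  ←
opcode:1 @ bit 6 → (0x26>>6)&0x1 = 0x0
tag:1 @ bit 7 → (0x26>>7)&0x1 = 0x0
id signed 2b, MSB=1: 2 - 4 = -2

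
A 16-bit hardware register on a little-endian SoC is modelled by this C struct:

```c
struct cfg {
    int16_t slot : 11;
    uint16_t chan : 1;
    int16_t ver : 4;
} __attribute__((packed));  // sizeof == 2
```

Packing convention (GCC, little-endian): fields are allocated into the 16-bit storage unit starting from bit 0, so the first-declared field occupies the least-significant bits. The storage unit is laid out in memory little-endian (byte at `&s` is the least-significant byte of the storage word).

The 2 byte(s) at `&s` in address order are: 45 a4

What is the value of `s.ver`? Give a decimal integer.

-6

[0]=0x45 [1]=0xa4 (little-endian) → word 0xa445
slot [0+:11] = (word>>0) & 0x7ff = 1093
chan [11+:1] = (word>>11) & 0x1 = 0
ver [12+:4] = (word>>12) & 0xf = 10  ←
ver signed 4b, MSB=1: 10 - 16 = -6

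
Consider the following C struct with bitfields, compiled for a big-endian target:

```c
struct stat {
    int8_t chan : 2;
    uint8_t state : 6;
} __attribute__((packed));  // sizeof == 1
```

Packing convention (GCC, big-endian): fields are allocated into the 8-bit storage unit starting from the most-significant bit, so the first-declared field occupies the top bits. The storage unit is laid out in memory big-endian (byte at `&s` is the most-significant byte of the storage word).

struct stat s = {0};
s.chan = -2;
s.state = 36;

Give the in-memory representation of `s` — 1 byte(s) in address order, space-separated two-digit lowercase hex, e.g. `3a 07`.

a4

chan:2 = -2 → 0x2 << 6 → word 0x80
state:6 = 36 → 0x24 << 0 → word 0xa4
word = 0xa4 → big-endian bytes:
  [0]=0xa4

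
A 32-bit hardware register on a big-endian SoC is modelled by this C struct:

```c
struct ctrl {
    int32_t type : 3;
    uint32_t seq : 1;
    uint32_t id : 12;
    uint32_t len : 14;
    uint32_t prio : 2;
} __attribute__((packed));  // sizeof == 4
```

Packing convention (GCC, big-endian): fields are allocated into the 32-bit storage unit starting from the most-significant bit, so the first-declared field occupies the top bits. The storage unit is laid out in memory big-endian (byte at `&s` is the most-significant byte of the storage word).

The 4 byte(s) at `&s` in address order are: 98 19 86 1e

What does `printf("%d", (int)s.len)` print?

[0]=0x98 [1]=0x19 [2]=0x86 [3]=0x1e (big-endian) → word 0x9819861e
type:3 @ bit 29 → (0x9819861e>>29)&0x7 = 0x4
seq:1 @ bit 28 → (0x9819861e>>28)&0x1 = 0x1
id:12 @ bit 16 → (0x9819861e>>16)&0xfff = 0x819
len:14 @ bit 2 → (0x9819861e>>2)&0x3fff = 0x2187  ←
prio:2 @ bit 0 → (0x9819861e>>0)&0x3 = 0x2

8583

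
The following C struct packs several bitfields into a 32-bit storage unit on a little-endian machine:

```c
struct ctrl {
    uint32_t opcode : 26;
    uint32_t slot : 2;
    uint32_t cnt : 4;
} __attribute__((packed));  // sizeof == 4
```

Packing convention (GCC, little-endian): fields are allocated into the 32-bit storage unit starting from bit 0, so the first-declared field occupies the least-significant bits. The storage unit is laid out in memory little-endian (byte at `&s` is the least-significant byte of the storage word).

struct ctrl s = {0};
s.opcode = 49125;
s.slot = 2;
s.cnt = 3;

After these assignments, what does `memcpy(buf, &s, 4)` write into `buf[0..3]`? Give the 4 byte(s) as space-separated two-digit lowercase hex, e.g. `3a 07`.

opcode (26b) val=49125 bits=0xbfe5 at bit 0: 0x0000bfe5
slot (2b) val=2 bits=0x2 at bit 26: 0x0800bfe5
cnt (4b) val=3 bits=0x3 at bit 28: 0x3800bfe5
word = 0x3800bfe5 → little-endian bytes:
  [0]=0xe5  [1]=0xbf  [2]=0x00  [3]=0x38

e5 bf 00 38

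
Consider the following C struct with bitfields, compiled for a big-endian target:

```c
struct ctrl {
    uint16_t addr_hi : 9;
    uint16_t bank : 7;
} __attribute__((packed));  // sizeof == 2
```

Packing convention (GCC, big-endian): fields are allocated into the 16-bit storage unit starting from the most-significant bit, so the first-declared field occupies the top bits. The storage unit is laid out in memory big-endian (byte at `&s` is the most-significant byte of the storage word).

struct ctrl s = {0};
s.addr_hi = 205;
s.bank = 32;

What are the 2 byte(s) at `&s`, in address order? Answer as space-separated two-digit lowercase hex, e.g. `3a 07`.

66 a0

addr_hi:9 = 205 → 0xcd << 7 → word 0x6680
bank:7 = 32 → 0x20 << 0 → word 0x66a0
word = 0x66a0 → big-endian bytes:
  [0]=0x66  [1]=0xa0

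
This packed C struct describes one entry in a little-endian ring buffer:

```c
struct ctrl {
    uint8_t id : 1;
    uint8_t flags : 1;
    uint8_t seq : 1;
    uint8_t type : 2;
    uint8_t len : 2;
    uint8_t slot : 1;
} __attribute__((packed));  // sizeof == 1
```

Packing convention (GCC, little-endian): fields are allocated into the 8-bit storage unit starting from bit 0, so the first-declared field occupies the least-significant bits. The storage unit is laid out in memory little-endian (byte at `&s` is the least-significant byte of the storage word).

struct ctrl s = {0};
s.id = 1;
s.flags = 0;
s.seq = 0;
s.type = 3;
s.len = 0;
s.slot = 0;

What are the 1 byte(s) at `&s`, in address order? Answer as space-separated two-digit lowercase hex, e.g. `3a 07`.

id (1b) val=1 bits=0x1 at bit 0: 0x01
flags (1b) val=0 bits=0x0 at bit 1: 0x01
seq (1b) val=0 bits=0x0 at bit 2: 0x01
type (2b) val=3 bits=0x3 at bit 3: 0x19
len (2b) val=0 bits=0x0 at bit 5: 0x19
slot (1b) val=0 bits=0x0 at bit 7: 0x19
word = 0x19 → little-endian bytes:
  [0]=0x19

19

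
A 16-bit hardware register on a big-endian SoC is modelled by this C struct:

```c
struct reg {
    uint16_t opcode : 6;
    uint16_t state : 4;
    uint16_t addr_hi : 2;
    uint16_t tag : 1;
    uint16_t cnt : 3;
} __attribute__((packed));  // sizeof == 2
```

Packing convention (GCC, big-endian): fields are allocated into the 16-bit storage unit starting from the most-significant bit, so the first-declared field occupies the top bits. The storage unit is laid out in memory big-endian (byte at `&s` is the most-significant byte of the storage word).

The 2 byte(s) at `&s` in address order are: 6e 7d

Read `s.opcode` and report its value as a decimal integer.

27

[0]=0x6e [1]=0x7d (big-endian) → word 0x6e7d
opcode [10+:6] = (word>>10) & 0x3f = 27  ←
state [6+:4] = (word>>6) & 0xf = 9
addr_hi [4+:2] = (word>>4) & 0x3 = 3
tag [3+:1] = (word>>3) & 0x1 = 1
cnt [0+:3] = (word>>0) & 0x7 = 5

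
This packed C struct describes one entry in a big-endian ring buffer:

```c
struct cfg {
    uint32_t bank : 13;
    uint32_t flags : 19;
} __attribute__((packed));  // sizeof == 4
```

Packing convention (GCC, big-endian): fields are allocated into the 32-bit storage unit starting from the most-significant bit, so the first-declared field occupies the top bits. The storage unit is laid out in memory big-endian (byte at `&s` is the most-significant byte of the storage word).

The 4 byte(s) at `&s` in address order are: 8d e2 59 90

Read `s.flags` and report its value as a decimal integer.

[0]=0x8d [1]=0xe2 [2]=0x59 [3]=0x90 (big-endian) → word 0x8de25990
bank [19+:13] = (word>>19) & 0x1fff = 4540
flags [0+:19] = (word>>0) & 0x7ffff = 154000  ←

154000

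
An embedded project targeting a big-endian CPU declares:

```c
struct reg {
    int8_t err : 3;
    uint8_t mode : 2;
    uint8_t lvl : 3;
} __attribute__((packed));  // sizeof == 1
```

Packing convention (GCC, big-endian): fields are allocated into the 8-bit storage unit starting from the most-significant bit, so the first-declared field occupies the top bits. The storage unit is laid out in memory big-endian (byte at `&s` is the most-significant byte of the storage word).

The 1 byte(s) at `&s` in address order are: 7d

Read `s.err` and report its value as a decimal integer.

[0]=0x7d (big-endian) → word 0x7d
err:3 @ bit 5 → (0x7d>>5)&0x7 = 0x3  ←
mode:2 @ bit 3 → (0x7d>>3)&0x3 = 0x3
lvl:3 @ bit 0 → (0x7d>>0)&0x7 = 0x5
err signed 3b, MSB=0: value = 3

3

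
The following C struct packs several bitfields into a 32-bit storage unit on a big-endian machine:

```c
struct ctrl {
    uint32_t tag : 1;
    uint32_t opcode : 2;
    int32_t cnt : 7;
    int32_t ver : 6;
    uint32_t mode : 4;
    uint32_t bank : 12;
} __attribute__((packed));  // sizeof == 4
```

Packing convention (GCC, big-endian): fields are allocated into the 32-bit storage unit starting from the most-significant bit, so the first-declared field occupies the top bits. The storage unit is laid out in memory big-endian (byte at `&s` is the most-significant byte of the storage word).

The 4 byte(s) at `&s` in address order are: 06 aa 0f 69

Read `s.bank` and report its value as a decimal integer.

3945

[0]=0x06 [1]=0xaa [2]=0x0f [3]=0x69 (big-endian) → word 0x06aa0f69
tag:1 @ bit 31 → (0x06aa0f69>>31)&0x1 = 0x0
opcode:2 @ bit 29 → (0x06aa0f69>>29)&0x3 = 0x0
cnt:7 @ bit 22 → (0x06aa0f69>>22)&0x7f = 0x1a
ver:6 @ bit 16 → (0x06aa0f69>>16)&0x3f = 0x2a
mode:4 @ bit 12 → (0x06aa0f69>>12)&0xf = 0x0
bank:12 @ bit 0 → (0x06aa0f69>>0)&0xfff = 0xf69  ←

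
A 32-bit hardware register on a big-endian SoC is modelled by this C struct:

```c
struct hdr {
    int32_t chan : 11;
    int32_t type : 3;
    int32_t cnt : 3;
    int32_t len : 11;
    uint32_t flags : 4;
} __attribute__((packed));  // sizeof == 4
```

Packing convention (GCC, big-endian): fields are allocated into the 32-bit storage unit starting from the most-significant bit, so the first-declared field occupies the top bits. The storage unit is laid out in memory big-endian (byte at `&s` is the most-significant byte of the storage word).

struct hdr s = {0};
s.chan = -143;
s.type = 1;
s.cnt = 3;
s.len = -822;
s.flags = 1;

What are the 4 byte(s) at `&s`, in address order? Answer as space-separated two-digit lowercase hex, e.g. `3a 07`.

chan (11b) val=-143 bits=0x771 at bit 21: 0xee200000
type (3b) val=1 bits=0x1 at bit 18: 0xee240000
cnt (3b) val=3 bits=0x3 at bit 15: 0xee258000
len (11b) val=-822 bits=0x4ca at bit 4: 0xee25cca0
flags (4b) val=1 bits=0x1 at bit 0: 0xee25cca1
word = 0xee25cca1 → big-endian bytes:
  [0]=0xee  [1]=0x25  [2]=0xcc  [3]=0xa1

ee 25 cc a1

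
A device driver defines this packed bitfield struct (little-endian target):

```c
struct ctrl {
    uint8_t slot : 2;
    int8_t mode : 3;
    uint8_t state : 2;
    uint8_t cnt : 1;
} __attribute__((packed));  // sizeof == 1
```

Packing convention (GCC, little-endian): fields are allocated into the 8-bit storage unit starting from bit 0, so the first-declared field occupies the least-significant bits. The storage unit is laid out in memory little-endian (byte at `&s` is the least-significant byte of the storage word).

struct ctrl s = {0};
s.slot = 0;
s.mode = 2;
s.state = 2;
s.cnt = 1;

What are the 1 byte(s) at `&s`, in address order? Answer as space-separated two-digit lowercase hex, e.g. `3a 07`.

slot:2 = 0 → 0x0 << 0 → word 0x00
mode:3 = 2 → 0x2 << 2 → word 0x08
state:2 = 2 → 0x2 << 5 → word 0x48
cnt:1 = 1 → 0x1 << 7 → word 0xc8
word = 0xc8 → little-endian bytes:
  [0]=0xc8

c8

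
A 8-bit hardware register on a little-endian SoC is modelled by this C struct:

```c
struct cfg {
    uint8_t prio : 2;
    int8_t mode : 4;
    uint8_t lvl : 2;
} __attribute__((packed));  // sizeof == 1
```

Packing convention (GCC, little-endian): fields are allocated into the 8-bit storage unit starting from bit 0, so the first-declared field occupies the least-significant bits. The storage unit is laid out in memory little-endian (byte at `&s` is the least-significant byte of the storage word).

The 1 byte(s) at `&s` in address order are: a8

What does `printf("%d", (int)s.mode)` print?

-6

[0]=0xa8 (little-endian) → word 0xa8
prio [0+:2] = (word>>0) & 0x3 = 0
mode [2+:4] = (word>>2) & 0xf = 10  ←
lvl [6+:2] = (word>>6) & 0x3 = 2
mode signed 4b, MSB=1: 10 - 16 = -6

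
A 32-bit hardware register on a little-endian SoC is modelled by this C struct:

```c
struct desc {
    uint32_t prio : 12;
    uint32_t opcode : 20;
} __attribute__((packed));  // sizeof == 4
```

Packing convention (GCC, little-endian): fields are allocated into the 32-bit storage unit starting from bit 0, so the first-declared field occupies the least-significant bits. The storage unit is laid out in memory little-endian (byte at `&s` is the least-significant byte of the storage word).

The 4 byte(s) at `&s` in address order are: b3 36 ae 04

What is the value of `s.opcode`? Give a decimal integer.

[0]=0xb3 [1]=0x36 [2]=0xae [3]=0x04 (little-endian) → word 0x04ae36b3
prio:12 @ bit 0 → (0x04ae36b3>>0)&0xfff = 0x6b3
opcode:20 @ bit 12 → (0x04ae36b3>>12)&0xfffff = 0x4ae3  ←

19171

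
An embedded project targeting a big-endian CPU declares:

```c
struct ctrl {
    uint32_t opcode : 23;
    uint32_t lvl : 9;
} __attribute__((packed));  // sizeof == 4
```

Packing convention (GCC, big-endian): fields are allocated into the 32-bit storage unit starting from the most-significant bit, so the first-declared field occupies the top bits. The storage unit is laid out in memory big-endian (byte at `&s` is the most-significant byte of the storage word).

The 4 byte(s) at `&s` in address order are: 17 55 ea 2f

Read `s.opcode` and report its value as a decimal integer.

[0]=0x17 [1]=0x55 [2]=0xea [3]=0x2f (big-endian) → word 0x1755ea2f
opcode [9+:23] = (word>>9) & 0x7fffff = 764661  ←
lvl [0+:9] = (word>>0) & 0x1ff = 47

764661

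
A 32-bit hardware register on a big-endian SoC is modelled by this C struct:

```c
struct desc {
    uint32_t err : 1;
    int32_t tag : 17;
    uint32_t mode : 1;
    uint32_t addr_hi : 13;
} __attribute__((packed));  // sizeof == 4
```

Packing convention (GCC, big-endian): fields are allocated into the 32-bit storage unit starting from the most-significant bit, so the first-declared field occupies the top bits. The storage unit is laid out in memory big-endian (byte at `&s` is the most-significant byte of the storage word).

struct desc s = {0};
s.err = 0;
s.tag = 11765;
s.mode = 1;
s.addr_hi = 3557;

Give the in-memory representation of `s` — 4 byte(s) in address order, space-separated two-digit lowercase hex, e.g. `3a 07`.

err (1b) val=0 bits=0x0 at bit 31: 0x00000000
tag (17b) val=11765 bits=0x2df5 at bit 14: 0x0b7d4000
mode (1b) val=1 bits=0x1 at bit 13: 0x0b7d6000
addr_hi (13b) val=3557 bits=0xde5 at bit 0: 0x0b7d6de5
word = 0x0b7d6de5 → big-endian bytes:
  [0]=0x0b  [1]=0x7d  [2]=0x6d  [3]=0xe5

0b 7d 6d e5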